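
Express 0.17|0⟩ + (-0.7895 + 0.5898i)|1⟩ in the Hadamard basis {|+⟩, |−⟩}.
(-0.4381 + 0.4171i)|+⟩ + (0.6785 - 0.4171i)|−⟩

With |ψ⟩ = α|0⟩ + β|1⟩, the Hadamard-basis coefficients are ⟨+|ψ⟩ = (α + β)/√2 and ⟨−|ψ⟩ = (α − β)/√2.
Here α = 0.17, β = (-0.7895 + 0.5898i): (α + β)/√2 = (-0.4381 + 0.4171i), (α − β)/√2 = (0.6785 - 0.4171i).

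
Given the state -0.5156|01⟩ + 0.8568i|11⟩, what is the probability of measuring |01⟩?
0.2658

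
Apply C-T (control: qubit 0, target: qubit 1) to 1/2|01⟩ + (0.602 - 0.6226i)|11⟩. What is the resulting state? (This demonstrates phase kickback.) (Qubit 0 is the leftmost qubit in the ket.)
1/2|01⟩ + (0.8659 - 0.01457i)|11⟩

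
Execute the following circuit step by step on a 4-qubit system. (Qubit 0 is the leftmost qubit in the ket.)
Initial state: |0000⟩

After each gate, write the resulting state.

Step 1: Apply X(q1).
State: |0100⟩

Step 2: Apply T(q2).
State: |0100⟩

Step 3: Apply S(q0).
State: |0100⟩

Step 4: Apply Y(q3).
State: i|0101⟩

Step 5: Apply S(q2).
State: i|0101⟩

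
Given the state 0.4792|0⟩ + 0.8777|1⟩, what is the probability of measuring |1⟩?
0.7704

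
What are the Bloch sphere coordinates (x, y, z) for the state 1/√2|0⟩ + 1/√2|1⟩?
(1, 0, 0)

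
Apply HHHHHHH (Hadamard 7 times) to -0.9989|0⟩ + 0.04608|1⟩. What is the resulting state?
-0.6737|0⟩ - 0.7389|1⟩

H² = I, so H^7 = H: a single Hadamard. With (a, b) = (-0.9989, 0.04608), H gives ((a + b)/√2, (a − b)/√2) = (-0.6737, -0.7389).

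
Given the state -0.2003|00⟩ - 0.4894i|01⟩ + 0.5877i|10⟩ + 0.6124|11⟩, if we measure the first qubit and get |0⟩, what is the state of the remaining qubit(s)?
-0.3788|0⟩ - 0.9255i|1⟩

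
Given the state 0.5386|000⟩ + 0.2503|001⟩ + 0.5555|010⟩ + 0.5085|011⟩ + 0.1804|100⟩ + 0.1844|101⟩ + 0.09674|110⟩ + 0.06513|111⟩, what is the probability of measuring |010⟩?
0.3086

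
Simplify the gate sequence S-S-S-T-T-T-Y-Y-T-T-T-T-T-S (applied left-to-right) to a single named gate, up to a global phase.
I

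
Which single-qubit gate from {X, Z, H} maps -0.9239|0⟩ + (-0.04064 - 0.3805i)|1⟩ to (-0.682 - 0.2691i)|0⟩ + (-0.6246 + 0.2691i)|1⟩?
H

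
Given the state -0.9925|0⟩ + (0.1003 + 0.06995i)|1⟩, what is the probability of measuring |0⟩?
0.9851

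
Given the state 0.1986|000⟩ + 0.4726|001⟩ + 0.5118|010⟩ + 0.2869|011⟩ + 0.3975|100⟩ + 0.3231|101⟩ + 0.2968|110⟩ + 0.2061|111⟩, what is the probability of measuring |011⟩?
0.08231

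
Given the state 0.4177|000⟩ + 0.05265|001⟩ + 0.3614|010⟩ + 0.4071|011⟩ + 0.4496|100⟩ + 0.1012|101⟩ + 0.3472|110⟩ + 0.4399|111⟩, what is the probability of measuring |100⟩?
0.2021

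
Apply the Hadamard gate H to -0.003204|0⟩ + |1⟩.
0.7048|0⟩ - 0.7094|1⟩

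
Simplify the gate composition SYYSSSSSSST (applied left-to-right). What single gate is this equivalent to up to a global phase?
T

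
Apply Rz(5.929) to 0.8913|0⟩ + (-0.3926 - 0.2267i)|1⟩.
(-0.8774 - 0.157i)|0⟩ + (0.4264 + 0.154i)|1⟩

Rz(5.929) = [[e^(−iθ/2), 0], [0, e^(iθ/2)]] with e^(±iθ/2) = cos(θ/2) ± i·sin(θ/2); θ = 5.929, cos(θ/2) ≈ -0.98436, sin(θ/2) ≈ 0.176168.
With a = amp(|0⟩) = 0.8913 and b = amp(|1⟩) = (-0.3926 - 0.2267i):
new amp(|0⟩) = (-0.98436 - 0.176168i)·a = (-0.8774 - 0.157i)
new amp(|1⟩) = (-0.98436 + 0.176168i)·b = (0.4264 + 0.154i)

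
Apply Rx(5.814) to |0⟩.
-0.9726|0⟩ - 0.2324i|1⟩

Rx(5.814) = [[cos(θ/2), −i·sin(θ/2)], [−i·sin(θ/2), cos(θ/2)]]; θ = 5.814, cos(θ/2) ≈ -0.972609, sin(θ/2) ≈ 0.232447.
With a = amp(|0⟩) = 1 and b = amp(|1⟩) = 0:
new amp(|0⟩) = (-0.972609)·a + (-0.232447i)·b = -0.9726
new amp(|1⟩) = (-0.232447i)·a + (-0.972609)·b = -0.2324i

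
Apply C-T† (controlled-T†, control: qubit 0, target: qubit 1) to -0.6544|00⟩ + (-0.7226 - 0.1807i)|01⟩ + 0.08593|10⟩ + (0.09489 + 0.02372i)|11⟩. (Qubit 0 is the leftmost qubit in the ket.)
-0.6544|00⟩ + (-0.7226 - 0.1807i)|01⟩ + 0.08593|10⟩ + (0.08387 - 0.05032i)|11⟩

C-T† leaves the control-|0⟩ kets |00⟩, |01⟩ unchanged and applies T† to qubit 1 on the control-|1⟩ pair (|10⟩, |11⟩).
T† = [[1, 0], [0, (1/√2 - (1/√2)i)]].
With a = amp(|10⟩) = 0.08593 and b = amp(|11⟩) = (0.09489 + 0.02372i):
new amp(|10⟩) = (1)·a = 0.08593
new amp(|11⟩) = (1/√2 - (1/√2)i)·b = (0.08387 - 0.05032i)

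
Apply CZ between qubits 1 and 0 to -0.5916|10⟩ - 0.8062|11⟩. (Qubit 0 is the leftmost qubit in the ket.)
-0.5916|10⟩ + 0.8062|11⟩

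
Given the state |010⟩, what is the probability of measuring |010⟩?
1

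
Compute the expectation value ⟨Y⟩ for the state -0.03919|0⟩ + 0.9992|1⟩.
0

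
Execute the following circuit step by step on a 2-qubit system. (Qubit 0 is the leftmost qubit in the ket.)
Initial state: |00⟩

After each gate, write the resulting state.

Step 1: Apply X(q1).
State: |01⟩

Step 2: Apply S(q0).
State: |01⟩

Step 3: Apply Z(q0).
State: |01⟩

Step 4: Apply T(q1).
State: (1/√2 + (1/√2)i)|01⟩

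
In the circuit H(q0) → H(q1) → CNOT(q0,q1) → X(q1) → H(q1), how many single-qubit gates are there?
4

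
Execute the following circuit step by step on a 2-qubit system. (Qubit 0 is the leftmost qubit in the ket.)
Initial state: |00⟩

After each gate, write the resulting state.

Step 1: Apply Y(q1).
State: i|01⟩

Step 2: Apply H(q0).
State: (1/√2)i|01⟩ + (1/√2)i|11⟩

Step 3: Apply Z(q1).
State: -(1/√2)i|01⟩ - (1/√2)i|11⟩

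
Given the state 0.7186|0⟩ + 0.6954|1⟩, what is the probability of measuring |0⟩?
0.5164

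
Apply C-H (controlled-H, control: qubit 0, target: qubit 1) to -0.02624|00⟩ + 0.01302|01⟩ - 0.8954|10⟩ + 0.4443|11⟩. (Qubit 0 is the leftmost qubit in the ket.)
-0.02624|00⟩ + 0.01302|01⟩ - 0.319|10⟩ - 0.9473|11⟩

C-H leaves the control-|0⟩ kets |00⟩, |01⟩ unchanged and applies H to qubit 1 on the control-|1⟩ pair (|10⟩, |11⟩).
H = [[1/√2, 1/√2], [1/√2, -1/√2]].
With a = amp(|10⟩) = -0.8954 and b = amp(|11⟩) = 0.4443:
new amp(|10⟩) = (1/√2)·a + (1/√2)·b = -0.319
new amp(|11⟩) = (1/√2)·a + (-1/√2)·b = -0.9473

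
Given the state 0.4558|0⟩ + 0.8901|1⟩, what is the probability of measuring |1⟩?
0.7923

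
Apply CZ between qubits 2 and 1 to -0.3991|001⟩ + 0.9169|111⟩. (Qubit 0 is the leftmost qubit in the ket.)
-0.3991|001⟩ - 0.9169|111⟩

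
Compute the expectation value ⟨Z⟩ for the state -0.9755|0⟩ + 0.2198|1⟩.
0.9033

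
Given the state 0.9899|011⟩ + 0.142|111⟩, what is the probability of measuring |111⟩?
0.02016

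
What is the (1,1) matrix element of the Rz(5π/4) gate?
(-0.3827 + 0.9239i)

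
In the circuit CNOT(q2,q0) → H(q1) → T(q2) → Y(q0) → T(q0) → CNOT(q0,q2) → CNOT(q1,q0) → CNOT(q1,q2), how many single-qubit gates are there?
4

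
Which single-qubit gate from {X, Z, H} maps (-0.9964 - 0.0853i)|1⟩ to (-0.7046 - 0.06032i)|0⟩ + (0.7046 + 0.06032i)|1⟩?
H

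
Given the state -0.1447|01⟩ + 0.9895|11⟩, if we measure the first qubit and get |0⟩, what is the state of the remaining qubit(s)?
-|1⟩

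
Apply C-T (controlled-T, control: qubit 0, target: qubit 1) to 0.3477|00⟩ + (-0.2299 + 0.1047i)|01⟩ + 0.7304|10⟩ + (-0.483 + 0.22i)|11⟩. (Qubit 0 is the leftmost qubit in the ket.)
0.3477|00⟩ + (-0.2299 + 0.1047i)|01⟩ + 0.7304|10⟩ + (-0.4971 - 0.186i)|11⟩

C-T leaves the control-|0⟩ kets |00⟩, |01⟩ unchanged and applies T to qubit 1 on the control-|1⟩ pair (|10⟩, |11⟩).
T = [[1, 0], [0, (1/√2 + (1/√2)i)]].
With a = amp(|10⟩) = 0.7304 and b = amp(|11⟩) = (-0.483 + 0.22i):
new amp(|10⟩) = (1)·a = 0.7304
new amp(|11⟩) = (1/√2 + (1/√2)i)·b = (-0.4971 - 0.186i)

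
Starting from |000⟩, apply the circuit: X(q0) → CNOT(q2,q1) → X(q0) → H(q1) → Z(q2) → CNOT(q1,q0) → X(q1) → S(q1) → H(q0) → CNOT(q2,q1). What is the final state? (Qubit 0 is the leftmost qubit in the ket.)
1/2|000⟩ + (1/2)i|010⟩ - 1/2|100⟩ + (1/2)i|110⟩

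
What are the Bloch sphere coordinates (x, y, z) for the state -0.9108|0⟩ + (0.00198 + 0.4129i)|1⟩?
(-0.003607, -0.7521, 0.6591)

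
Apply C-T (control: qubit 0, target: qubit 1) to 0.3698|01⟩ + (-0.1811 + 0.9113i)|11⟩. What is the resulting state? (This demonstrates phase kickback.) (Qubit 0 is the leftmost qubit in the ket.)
0.3698|01⟩ + (-0.7724 + 0.5163i)|11⟩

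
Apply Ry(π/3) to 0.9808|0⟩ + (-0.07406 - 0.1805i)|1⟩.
(0.8864 + 0.09025i)|0⟩ + (0.4263 - 0.1563i)|1⟩

Ry(π/3) = [[cos(θ/2), −sin(θ/2)], [sin(θ/2), cos(θ/2)]]; θ = π/3, cos(θ/2) ≈ 0.866025, sin(θ/2) ≈ 0.5.
With a = amp(|0⟩) = 0.9808 and b = amp(|1⟩) = (-0.07406 - 0.1805i):
new amp(|0⟩) = (0.866025)·a + (-0.5)·b = (0.8864 + 0.09025i)
new amp(|1⟩) = (0.5)·a + (0.866025)·b = (0.4263 - 0.1563i)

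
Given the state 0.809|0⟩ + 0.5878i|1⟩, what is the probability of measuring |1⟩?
0.3455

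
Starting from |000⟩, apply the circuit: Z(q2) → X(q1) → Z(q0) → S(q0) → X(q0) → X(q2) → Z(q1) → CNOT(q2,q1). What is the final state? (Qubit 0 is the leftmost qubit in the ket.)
-|101⟩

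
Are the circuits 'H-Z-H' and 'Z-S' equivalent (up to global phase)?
No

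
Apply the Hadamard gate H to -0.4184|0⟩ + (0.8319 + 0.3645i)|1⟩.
(0.2924 + 0.2577i)|0⟩ + (-0.8841 - 0.2577i)|1⟩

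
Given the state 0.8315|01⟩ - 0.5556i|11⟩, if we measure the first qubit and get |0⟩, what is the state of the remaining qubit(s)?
|1⟩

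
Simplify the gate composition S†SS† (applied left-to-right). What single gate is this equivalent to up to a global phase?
S†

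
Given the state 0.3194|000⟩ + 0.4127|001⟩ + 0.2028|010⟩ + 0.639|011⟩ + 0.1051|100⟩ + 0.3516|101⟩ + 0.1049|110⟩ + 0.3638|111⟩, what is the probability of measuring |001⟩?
0.1703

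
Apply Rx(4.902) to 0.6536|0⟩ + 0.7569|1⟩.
(-0.5038 - 0.4821i)|0⟩ + (-0.5835 - 0.4163i)|1⟩

Rx(4.902) = [[cos(θ/2), −i·sin(θ/2)], [−i·sin(θ/2), cos(θ/2)]]; θ = 4.902, cos(θ/2) ≈ -0.770869, sin(θ/2) ≈ 0.636994.
With a = amp(|0⟩) = 0.6536 and b = amp(|1⟩) = 0.7569:
new amp(|0⟩) = (-0.770869)·a + (-0.636994i)·b = (-0.5038 - 0.4821i)
new amp(|1⟩) = (-0.636994i)·a + (-0.770869)·b = (-0.5835 - 0.4163i)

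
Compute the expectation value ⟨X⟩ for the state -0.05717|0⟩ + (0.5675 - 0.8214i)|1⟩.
-0.06489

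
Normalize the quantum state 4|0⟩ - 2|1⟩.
0.8944|0⟩ - 1/√5|1⟩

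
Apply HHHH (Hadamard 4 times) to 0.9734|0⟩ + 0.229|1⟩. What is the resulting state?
0.9734|0⟩ + 0.229|1⟩

H² = I, so an even number of Hadamards cancels: H^4 = I and the state is unchanged.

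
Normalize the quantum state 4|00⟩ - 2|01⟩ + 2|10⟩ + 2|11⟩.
0.7559|00⟩ - 1/√7|01⟩ + 1/√7|10⟩ + 1/√7|11⟩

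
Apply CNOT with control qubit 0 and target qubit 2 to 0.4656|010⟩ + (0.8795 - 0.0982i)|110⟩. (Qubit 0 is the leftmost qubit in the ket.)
0.4656|010⟩ + (0.8795 - 0.0982i)|111⟩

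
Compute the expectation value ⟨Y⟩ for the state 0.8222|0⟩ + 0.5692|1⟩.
0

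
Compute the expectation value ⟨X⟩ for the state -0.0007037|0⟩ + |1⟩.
-0.001407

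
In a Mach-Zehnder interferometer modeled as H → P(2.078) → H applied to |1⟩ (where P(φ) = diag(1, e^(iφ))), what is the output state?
(0.7429 - 0.4371i)|0⟩ + (0.2571 + 0.4371i)|1⟩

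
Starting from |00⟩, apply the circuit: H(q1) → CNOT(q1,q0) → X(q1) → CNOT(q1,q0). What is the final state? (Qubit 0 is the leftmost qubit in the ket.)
1/√2|10⟩ + 1/√2|11⟩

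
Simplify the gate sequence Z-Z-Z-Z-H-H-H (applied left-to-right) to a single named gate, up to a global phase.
H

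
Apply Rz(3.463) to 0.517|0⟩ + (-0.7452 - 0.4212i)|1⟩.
(-0.08273 - 0.5103i)|0⟩ + (0.535 - 0.6682i)|1⟩

Rz(3.463) = [[e^(−iθ/2), 0], [0, e^(iθ/2)]] with e^(±iθ/2) = cos(θ/2) ± i·sin(θ/2); θ = 3.463, cos(θ/2) ≈ -0.160013, sin(θ/2) ≈ 0.987115.
With a = amp(|0⟩) = 0.517 and b = amp(|1⟩) = (-0.7452 - 0.4212i):
new amp(|0⟩) = (-0.160013 - 0.987115i)·a = (-0.08273 - 0.5103i)
new amp(|1⟩) = (-0.160013 + 0.987115i)·b = (0.535 - 0.6682i)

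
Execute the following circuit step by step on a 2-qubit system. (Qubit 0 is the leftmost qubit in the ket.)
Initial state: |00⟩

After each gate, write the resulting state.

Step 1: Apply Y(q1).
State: i|01⟩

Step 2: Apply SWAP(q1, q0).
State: i|10⟩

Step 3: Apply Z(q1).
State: i|10⟩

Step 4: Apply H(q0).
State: (1/√2)i|00⟩ - (1/√2)i|10⟩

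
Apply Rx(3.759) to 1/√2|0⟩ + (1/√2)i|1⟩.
0.4588|0⟩ - 0.8885i|1⟩

Rx(3.759) = [[cos(θ/2), −i·sin(θ/2)], [−i·sin(θ/2), cos(θ/2)]]; θ = 3.759, cos(θ/2) ≈ -0.303824, sin(θ/2) ≈ 0.952728.
With a = amp(|0⟩) = 1/√2 and b = amp(|1⟩) = (1/√2)i:
new amp(|0⟩) = (-0.303824)·a + (-0.952728i)·b = 0.4588
new amp(|1⟩) = (-0.952728i)·a + (-0.303824)·b = -0.8885i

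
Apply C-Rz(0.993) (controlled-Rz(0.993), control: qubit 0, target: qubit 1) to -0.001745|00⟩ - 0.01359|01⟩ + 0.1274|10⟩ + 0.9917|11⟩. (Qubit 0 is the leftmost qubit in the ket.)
-0.001745|00⟩ - 0.01359|01⟩ + (0.112 - 0.06069i)|10⟩ + (0.872 + 0.4724i)|11⟩

C-Rz(0.993) leaves the control-|0⟩ kets |00⟩, |01⟩ unchanged and applies Rz(0.993) to qubit 1 on the control-|1⟩ pair (|10⟩, |11⟩).
Rz(0.993) = [[e^(−iθ/2), 0], [0, e^(iθ/2)]] with e^(±iθ/2) = cos(θ/2) ± i·sin(θ/2); θ = 0.993, cos(θ/2) ≈ 0.879255, sin(θ/2) ≈ 0.476351.
With a = amp(|10⟩) = 0.1274 and b = amp(|11⟩) = 0.9917:
new amp(|10⟩) = (0.879255 - 0.476351i)·a = (0.112 - 0.06069i)
new amp(|11⟩) = (0.879255 + 0.476351i)·b = (0.872 + 0.4724i)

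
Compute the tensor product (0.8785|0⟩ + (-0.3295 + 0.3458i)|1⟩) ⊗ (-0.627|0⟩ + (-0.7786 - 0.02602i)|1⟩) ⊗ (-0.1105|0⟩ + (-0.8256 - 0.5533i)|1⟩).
0.06087|000⟩ + (0.4548 + 0.3048i)|001⟩ + (0.07558 + 0.002526i)|010⟩ + (0.5521 + 0.3973i)|011⟩ + (-0.02283 + 0.02396i)|100⟩ + (-0.2905 + 0.06469i)|101⟩ + (-0.02934 + 0.0288i)|110⟩ + (-0.3635 + 0.06828i)|111⟩

amp(|b₁b₂…⟩) = product of the factor amplitudes for bits b₁, b₂, …; only kets whose every factor amplitude is nonzero survive.
|000⟩: (0.8785)(-0.627)(-0.1105) = 0.06087
|001⟩: (0.8785)(-0.627)(-0.8256 - 0.5533i) = (0.4548 + 0.3048i)
|010⟩: (0.8785)(-0.7786 - 0.02602i)(-0.1105) = (0.07558 + 0.002526i)
|011⟩: (0.8785)(-0.7786 - 0.02602i)(-0.8256 - 0.5533i) = (0.5521 + 0.3973i)
|100⟩: (-0.3295 + 0.3458i)(-0.627)(-0.1105) = (-0.02283 + 0.02396i)
|101⟩: (-0.3295 + 0.3458i)(-0.627)(-0.8256 - 0.5533i) = (-0.2905 + 0.06469i)
|110⟩: (-0.3295 + 0.3458i)(-0.7786 - 0.02602i)(-0.1105) = (-0.02934 + 0.0288i)
|111⟩: (-0.3295 + 0.3458i)(-0.7786 - 0.02602i)(-0.8256 - 0.5533i) = (-0.3635 + 0.06828i)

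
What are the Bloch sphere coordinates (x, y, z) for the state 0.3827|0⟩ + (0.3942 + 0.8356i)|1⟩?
(0.3017, 0.6396, -0.7072)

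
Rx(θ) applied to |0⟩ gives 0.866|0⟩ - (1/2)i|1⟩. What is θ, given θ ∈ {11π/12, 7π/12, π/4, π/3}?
π/3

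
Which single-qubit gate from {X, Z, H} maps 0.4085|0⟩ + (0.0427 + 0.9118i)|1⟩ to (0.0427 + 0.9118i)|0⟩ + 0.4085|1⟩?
X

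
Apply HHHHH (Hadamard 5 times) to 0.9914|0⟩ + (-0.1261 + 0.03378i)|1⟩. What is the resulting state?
(0.6119 + 0.02389i)|0⟩ + (0.7902 - 0.02389i)|1⟩

H² = I, so H^5 = H: a single Hadamard. With (a, b) = (0.9914, (-0.1261 + 0.03378i)), H gives ((a + b)/√2, (a − b)/√2) = ((0.6119 + 0.02389i), (0.7902 - 0.02389i)).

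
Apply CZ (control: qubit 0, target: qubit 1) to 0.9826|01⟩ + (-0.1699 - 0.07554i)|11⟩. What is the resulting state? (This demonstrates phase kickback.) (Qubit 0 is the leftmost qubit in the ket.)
0.9826|01⟩ + (0.1699 + 0.07554i)|11⟩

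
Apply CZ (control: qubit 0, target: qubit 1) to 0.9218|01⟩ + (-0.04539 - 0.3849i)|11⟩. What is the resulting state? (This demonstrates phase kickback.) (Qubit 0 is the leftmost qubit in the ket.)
0.9218|01⟩ + (0.04539 + 0.3849i)|11⟩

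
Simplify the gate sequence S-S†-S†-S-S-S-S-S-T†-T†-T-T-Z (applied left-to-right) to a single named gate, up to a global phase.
Z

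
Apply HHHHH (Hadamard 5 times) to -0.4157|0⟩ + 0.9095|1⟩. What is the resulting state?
0.3492|0⟩ - 0.9371|1⟩

H² = I, so H^5 = H: a single Hadamard. With (a, b) = (-0.4157, 0.9095), H gives ((a + b)/√2, (a − b)/√2) = (0.3492, -0.9371).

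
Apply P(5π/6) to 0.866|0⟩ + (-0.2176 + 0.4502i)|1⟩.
0.866|0⟩ + (-0.03665 - 0.4987i)|1⟩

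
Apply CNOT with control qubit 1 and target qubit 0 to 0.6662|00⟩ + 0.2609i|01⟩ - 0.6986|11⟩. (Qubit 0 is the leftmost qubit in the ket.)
0.6662|00⟩ - 0.6986|01⟩ + 0.2609i|11⟩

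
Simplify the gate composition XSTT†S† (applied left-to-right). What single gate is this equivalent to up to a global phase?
X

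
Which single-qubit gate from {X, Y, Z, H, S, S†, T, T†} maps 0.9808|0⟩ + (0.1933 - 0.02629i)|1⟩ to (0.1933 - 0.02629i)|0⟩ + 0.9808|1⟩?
X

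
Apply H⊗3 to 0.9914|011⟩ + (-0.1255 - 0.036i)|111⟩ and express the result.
(0.3061 - 0.01273i)|000⟩ + (-0.3061 + 0.01273i)|001⟩ + (-0.3061 + 0.01273i)|010⟩ + (0.3061 - 0.01273i)|011⟩ + (0.3949 + 0.01273i)|100⟩ + (-0.3949 - 0.01273i)|101⟩ + (-0.3949 - 0.01273i)|110⟩ + (0.3949 + 0.01273i)|111⟩

H⊗3 gives amp(|y⟩) = (1/2√2) Σ_x (−1)^(x·y) amp(|x⟩), where x·y is the number of positions in which both x and y have a 1.
|000⟩: (0.9914 + (-0.1255 - 0.036i))/(2√2) = (0.3061 - 0.01273i)
|001⟩: (-0.9914 - (-0.1255 - 0.036i))/(2√2) = (-0.3061 + 0.01273i)
|010⟩: (-0.9914 - (-0.1255 - 0.036i))/(2√2) = (-0.3061 + 0.01273i)
|011⟩: (0.9914 + (-0.1255 - 0.036i))/(2√2) = (0.3061 - 0.01273i)
|100⟩: (0.9914 - (-0.1255 - 0.036i))/(2√2) = (0.3949 + 0.01273i)
|101⟩: (-0.9914 + (-0.1255 - 0.036i))/(2√2) = (-0.3949 - 0.01273i)
|110⟩: (-0.9914 + (-0.1255 - 0.036i))/(2√2) = (-0.3949 - 0.01273i)
|111⟩: (0.9914 - (-0.1255 - 0.036i))/(2√2) = (0.3949 + 0.01273i)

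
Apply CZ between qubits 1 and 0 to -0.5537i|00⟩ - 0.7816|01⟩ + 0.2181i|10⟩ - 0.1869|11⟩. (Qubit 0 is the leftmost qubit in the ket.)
-0.5537i|00⟩ - 0.7816|01⟩ + 0.2181i|10⟩ + 0.1869|11⟩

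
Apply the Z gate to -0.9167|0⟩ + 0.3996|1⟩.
-0.9167|0⟩ - 0.3996|1⟩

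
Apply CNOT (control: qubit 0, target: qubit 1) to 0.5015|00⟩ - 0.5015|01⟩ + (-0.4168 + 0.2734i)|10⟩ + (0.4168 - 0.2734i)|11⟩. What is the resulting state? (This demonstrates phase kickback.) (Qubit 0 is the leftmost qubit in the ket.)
0.5015|00⟩ - 0.5015|01⟩ + (0.4168 - 0.2734i)|10⟩ + (-0.4168 + 0.2734i)|11⟩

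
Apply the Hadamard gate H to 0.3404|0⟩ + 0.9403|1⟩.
0.9056|0⟩ - 0.4242|1⟩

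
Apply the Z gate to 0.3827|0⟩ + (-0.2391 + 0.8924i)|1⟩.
0.3827|0⟩ + (0.2391 - 0.8924i)|1⟩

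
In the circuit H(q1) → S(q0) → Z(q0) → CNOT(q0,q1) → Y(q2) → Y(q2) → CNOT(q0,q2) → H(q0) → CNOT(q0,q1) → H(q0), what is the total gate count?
10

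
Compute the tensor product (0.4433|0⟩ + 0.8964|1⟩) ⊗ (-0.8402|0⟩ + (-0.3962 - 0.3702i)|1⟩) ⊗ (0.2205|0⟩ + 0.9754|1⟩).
-0.08213|000⟩ - 0.3633|001⟩ + (-0.03873 - 0.03619i)|010⟩ + (-0.1713 - 0.1601i)|011⟩ - 0.1661|100⟩ - 0.7346|101⟩ + (-0.07831 - 0.07317i)|110⟩ + (-0.3464 - 0.3237i)|111⟩

amp(|b₁b₂…⟩) = product of the factor amplitudes for bits b₁, b₂, …; only kets whose every factor amplitude is nonzero survive.
|000⟩: (0.4433)(-0.8402)(0.2205) = -0.08213
|001⟩: (0.4433)(-0.8402)(0.9754) = -0.3633
|010⟩: (0.4433)(-0.3962 - 0.3702i)(0.2205) = (-0.03873 - 0.03619i)
|011⟩: (0.4433)(-0.3962 - 0.3702i)(0.9754) = (-0.1713 - 0.1601i)
|100⟩: (0.8964)(-0.8402)(0.2205) = -0.1661
|101⟩: (0.8964)(-0.8402)(0.9754) = -0.7346
|110⟩: (0.8964)(-0.3962 - 0.3702i)(0.2205) = (-0.07831 - 0.07317i)
|111⟩: (0.8964)(-0.3962 - 0.3702i)(0.9754) = (-0.3464 - 0.3237i)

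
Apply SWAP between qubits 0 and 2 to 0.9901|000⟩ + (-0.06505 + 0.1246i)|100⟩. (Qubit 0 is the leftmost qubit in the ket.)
0.9901|000⟩ + (-0.06505 + 0.1246i)|001⟩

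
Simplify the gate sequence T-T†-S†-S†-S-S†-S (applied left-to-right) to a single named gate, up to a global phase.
S†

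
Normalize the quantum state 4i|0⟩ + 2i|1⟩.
0.8944i|0⟩ + (1/√5)i|1⟩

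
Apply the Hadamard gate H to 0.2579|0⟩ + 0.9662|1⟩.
0.8656|0⟩ - 0.5008|1⟩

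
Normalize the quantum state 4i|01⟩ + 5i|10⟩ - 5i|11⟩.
0.4924i|01⟩ + 0.6155i|10⟩ - 0.6155i|11⟩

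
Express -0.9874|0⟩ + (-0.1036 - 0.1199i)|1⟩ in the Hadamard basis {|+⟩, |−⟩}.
(-0.7715 - 0.08478i)|+⟩ + (-0.6249 + 0.08478i)|−⟩

With |ψ⟩ = α|0⟩ + β|1⟩, the Hadamard-basis coefficients are ⟨+|ψ⟩ = (α + β)/√2 and ⟨−|ψ⟩ = (α − β)/√2.
Here α = -0.9874, β = (-0.1036 - 0.1199i): (α + β)/√2 = (-0.7715 - 0.08478i), (α − β)/√2 = (-0.6249 + 0.08478i).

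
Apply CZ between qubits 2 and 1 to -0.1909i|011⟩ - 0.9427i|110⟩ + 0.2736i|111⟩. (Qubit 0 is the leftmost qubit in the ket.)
0.1909i|011⟩ - 0.9427i|110⟩ - 0.2736i|111⟩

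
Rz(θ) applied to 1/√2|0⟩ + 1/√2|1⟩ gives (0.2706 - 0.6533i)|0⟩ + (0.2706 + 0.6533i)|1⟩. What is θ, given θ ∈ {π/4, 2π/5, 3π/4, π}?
3π/4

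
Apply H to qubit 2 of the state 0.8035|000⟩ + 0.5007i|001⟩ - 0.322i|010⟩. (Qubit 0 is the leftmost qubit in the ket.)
(0.5682 + 0.354i)|000⟩ + (0.5682 - 0.354i)|001⟩ - 0.2277i|010⟩ - 0.2277i|011⟩

H on qubit 2 mixes each pair of kets that differ only in qubit 2: amplitudes (a, b) of (|…0…⟩, |…1…⟩) become ((a + b)/√2, (a − b)/√2). Kets absent from the input have amplitude 0.
(|000⟩, |001⟩): (a, b) = (0.8035, 0.5007i) → ((0.5682 + 0.354i), (0.5682 - 0.354i))
(|010⟩, |011⟩): (a, b) = (-0.322i, 0) → (-0.2277i, -0.2277i)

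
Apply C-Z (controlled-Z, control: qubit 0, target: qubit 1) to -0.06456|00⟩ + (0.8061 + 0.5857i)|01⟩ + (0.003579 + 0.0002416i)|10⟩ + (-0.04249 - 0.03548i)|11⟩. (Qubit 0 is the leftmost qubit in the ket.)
-0.06456|00⟩ + (0.8061 + 0.5857i)|01⟩ + (0.003579 + 0.0002416i)|10⟩ + (0.04249 + 0.03548i)|11⟩

C-Z leaves the control-|0⟩ kets |00⟩, |01⟩ unchanged and applies Z to qubit 1 on the control-|1⟩ pair (|10⟩, |11⟩).
Z = [[1, 0], [0, -1]].
With a = amp(|10⟩) = (0.003579 + 0.0002416i) and b = amp(|11⟩) = (-0.04249 - 0.03548i):
new amp(|10⟩) = (1)·a = (0.003579 + 0.0002416i)
new amp(|11⟩) = (-1)·b = (0.04249 + 0.03548i)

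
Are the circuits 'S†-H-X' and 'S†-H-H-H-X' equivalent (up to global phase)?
Yes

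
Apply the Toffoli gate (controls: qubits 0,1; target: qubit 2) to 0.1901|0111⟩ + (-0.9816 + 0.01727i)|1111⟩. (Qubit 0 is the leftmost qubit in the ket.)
0.1901|0111⟩ + (-0.9816 + 0.01727i)|1101⟩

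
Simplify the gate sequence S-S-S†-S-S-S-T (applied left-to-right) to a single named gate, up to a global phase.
T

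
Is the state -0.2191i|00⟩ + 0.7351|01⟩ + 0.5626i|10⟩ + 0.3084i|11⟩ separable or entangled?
Entangled

Writing the state as a|00⟩ + b|01⟩ + c|10⟩ + d|11⟩, it is a product state iff ad − bc = 0.
Here (a, b, c, d) = (-0.2191i, 0.7351, 0.5626i, 0.3084i): ad − bc = (-0.2191i)(0.3084i) − (0.7351)(0.5626i) = (0.06757 - 0.4136i) ≠ 0, so the state is entangled.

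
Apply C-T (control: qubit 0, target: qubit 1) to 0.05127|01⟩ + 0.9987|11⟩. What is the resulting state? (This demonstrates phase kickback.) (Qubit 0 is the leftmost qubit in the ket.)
0.05127|01⟩ + (0.7062 + 0.7062i)|11⟩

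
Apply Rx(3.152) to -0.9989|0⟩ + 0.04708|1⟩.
(0.005198 - 0.04708i)|0⟩ + (-0.000245 + 0.9989i)|1⟩

Rx(3.152) = [[cos(θ/2), −i·sin(θ/2)], [−i·sin(θ/2), cos(θ/2)]]; θ = 3.152, cos(θ/2) ≈ -0.00520365, sin(θ/2) ≈ 0.999986.
With a = amp(|0⟩) = -0.9989 and b = amp(|1⟩) = 0.04708:
new amp(|0⟩) = (-0.00520365)·a + (-0.999986i)·b = (0.005198 - 0.04708i)
new amp(|1⟩) = (-0.999986i)·a + (-0.00520365)·b = (-0.000245 + 0.9989i)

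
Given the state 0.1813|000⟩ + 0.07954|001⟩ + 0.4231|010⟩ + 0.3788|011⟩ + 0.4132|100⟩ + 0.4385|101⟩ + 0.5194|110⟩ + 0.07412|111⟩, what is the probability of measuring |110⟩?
0.2698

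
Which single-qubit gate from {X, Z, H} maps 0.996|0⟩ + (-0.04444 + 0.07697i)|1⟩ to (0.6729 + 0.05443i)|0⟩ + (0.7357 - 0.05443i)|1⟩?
H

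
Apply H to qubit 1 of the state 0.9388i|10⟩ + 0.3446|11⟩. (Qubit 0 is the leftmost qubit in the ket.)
(0.2437 + 0.6638i)|10⟩ + (-0.2437 + 0.6638i)|11⟩

H on qubit 1 mixes each pair of kets that differ only in qubit 1: amplitudes (a, b) of (|…0…⟩, |…1…⟩) become ((a + b)/√2, (a − b)/√2). Kets absent from the input have amplitude 0.
(|10⟩, |11⟩): (a, b) = (0.9388i, 0.3446) → ((0.2437 + 0.6638i), (-0.2437 + 0.6638i))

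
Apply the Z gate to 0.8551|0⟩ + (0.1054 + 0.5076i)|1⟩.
0.8551|0⟩ + (-0.1054 - 0.5076i)|1⟩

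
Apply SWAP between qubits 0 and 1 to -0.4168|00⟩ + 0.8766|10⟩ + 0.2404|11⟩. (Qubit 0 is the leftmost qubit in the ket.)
-0.4168|00⟩ + 0.8766|01⟩ + 0.2404|11⟩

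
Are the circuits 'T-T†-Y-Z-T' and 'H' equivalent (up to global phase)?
No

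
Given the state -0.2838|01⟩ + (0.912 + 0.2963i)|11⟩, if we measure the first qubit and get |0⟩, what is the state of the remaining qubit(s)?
-|1⟩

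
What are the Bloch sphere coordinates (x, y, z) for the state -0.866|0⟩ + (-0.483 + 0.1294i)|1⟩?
(0.8366, -0.2241, 0.4999)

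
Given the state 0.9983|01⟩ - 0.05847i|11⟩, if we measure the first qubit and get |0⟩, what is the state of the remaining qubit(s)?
|1⟩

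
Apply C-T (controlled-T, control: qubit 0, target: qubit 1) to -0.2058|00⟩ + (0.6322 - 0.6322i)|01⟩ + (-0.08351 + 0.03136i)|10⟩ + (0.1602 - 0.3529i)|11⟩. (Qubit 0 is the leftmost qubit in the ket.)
-0.2058|00⟩ + (0.6322 - 0.6322i)|01⟩ + (-0.08351 + 0.03136i)|10⟩ + (0.3628 - 0.1363i)|11⟩

C-T leaves the control-|0⟩ kets |00⟩, |01⟩ unchanged and applies T to qubit 1 on the control-|1⟩ pair (|10⟩, |11⟩).
T = [[1, 0], [0, (1/√2 + (1/√2)i)]].
With a = amp(|10⟩) = (-0.08351 + 0.03136i) and b = amp(|11⟩) = (0.1602 - 0.3529i):
new amp(|10⟩) = (1)·a = (-0.08351 + 0.03136i)
new amp(|11⟩) = (1/√2 + (1/√2)i)·b = (0.3628 - 0.1363i)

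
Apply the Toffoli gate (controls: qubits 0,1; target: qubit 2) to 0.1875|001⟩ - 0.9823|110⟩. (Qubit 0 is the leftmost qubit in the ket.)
0.1875|001⟩ - 0.9823|111⟩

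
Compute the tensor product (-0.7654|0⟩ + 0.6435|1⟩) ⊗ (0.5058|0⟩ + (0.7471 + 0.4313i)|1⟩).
-0.3871|00⟩ + (-0.5718 - 0.3301i)|01⟩ + 0.3255|10⟩ + (0.4808 + 0.2775i)|11⟩

amp(|b₁b₂…⟩) = product of the factor amplitudes for bits b₁, b₂, …; only kets whose every factor amplitude is nonzero survive.
|00⟩: (-0.7654)(0.5058) = -0.3871
|01⟩: (-0.7654)(0.7471 + 0.4313i) = (-0.5718 - 0.3301i)
|10⟩: (0.6435)(0.5058) = 0.3255
|11⟩: (0.6435)(0.7471 + 0.4313i) = (0.4808 + 0.2775i)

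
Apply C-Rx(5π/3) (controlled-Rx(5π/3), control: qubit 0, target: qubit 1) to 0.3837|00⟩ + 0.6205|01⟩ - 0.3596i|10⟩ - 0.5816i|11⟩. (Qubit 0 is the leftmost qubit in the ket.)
0.3837|00⟩ + 0.6205|01⟩ + (-0.2908 + 0.3114i)|10⟩ + (-0.1798 + 0.5037i)|11⟩

C-Rx(5π/3) leaves the control-|0⟩ kets |00⟩, |01⟩ unchanged and applies Rx(5π/3) to qubit 1 on the control-|1⟩ pair (|10⟩, |11⟩).
Rx(5π/3) = [[cos(θ/2), −i·sin(θ/2)], [−i·sin(θ/2), cos(θ/2)]]; θ = 5π/3, cos(θ/2) ≈ -0.866025, sin(θ/2) ≈ 0.5.
With a = amp(|10⟩) = -0.3596i and b = amp(|11⟩) = -0.5816i:
new amp(|10⟩) = (-0.866025)·a + (-0.5i)·b = (-0.2908 + 0.3114i)
new amp(|11⟩) = (-0.5i)·a + (-0.866025)·b = (-0.1798 + 0.5037i)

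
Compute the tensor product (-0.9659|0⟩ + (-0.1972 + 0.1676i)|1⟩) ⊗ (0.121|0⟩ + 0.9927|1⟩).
-0.1169|00⟩ - 0.9588|01⟩ + (-0.02386 + 0.02028i)|10⟩ + (-0.1958 + 0.1664i)|11⟩

amp(|b₁b₂…⟩) = product of the factor amplitudes for bits b₁, b₂, …; only kets whose every factor amplitude is nonzero survive.
|00⟩: (-0.9659)(0.121) = -0.1169
|01⟩: (-0.9659)(0.9927) = -0.9588
|10⟩: (-0.1972 + 0.1676i)(0.121) = (-0.02386 + 0.02028i)
|11⟩: (-0.1972 + 0.1676i)(0.9927) = (-0.1958 + 0.1664i)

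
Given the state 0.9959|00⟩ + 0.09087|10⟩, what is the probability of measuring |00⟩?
0.9918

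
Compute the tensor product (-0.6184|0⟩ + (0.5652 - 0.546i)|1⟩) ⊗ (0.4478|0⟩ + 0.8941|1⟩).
-0.2769|00⟩ - 0.5529|01⟩ + (0.2531 - 0.2445i)|10⟩ + (0.5053 - 0.4882i)|11⟩

amp(|b₁b₂…⟩) = product of the factor amplitudes for bits b₁, b₂, …; only kets whose every factor amplitude is nonzero survive.
|00⟩: (-0.6184)(0.4478) = -0.2769
|01⟩: (-0.6184)(0.8941) = -0.5529
|10⟩: (0.5652 - 0.546i)(0.4478) = (0.2531 - 0.2445i)
|11⟩: (0.5652 - 0.546i)(0.8941) = (0.5053 - 0.4882i)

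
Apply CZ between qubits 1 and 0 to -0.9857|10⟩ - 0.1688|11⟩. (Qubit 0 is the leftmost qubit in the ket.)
-0.9857|10⟩ + 0.1688|11⟩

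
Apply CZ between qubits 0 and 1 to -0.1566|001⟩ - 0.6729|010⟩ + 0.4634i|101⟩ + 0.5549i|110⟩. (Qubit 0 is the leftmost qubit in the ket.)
-0.1566|001⟩ - 0.6729|010⟩ + 0.4634i|101⟩ - 0.5549i|110⟩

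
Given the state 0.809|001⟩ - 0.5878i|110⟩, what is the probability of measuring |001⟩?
0.6545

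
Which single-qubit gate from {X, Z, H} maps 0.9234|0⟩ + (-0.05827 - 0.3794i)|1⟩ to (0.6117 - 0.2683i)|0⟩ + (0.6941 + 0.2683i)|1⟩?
H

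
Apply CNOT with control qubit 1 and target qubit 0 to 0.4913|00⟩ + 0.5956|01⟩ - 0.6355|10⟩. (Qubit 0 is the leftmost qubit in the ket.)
0.4913|00⟩ - 0.6355|10⟩ + 0.5956|11⟩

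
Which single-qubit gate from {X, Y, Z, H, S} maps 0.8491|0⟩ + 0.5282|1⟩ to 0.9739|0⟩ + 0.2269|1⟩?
H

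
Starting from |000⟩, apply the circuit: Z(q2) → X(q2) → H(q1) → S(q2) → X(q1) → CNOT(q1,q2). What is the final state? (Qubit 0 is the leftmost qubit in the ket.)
(1/√2)i|001⟩ + (1/√2)i|010⟩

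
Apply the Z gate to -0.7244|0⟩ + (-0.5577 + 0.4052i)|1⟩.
-0.7244|0⟩ + (0.5577 - 0.4052i)|1⟩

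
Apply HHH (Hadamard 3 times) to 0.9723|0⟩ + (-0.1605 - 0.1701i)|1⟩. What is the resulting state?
(0.574 - 0.1203i)|0⟩ + (0.801 + 0.1203i)|1⟩

H² = I, so H^3 = H: a single Hadamard. With (a, b) = (0.9723, (-0.1605 - 0.1701i)), H gives ((a + b)/√2, (a − b)/√2) = ((0.574 - 0.1203i), (0.801 + 0.1203i)).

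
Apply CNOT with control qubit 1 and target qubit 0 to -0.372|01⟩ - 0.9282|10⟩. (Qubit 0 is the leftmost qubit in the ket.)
-0.9282|10⟩ - 0.372|11⟩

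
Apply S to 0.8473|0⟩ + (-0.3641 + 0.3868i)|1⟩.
0.8473|0⟩ + (-0.3868 - 0.3641i)|1⟩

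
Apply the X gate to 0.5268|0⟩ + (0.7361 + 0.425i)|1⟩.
(0.7361 + 0.425i)|0⟩ + 0.5268|1⟩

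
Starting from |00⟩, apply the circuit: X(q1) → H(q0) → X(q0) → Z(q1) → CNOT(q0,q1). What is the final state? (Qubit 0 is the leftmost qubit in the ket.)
-1/√2|01⟩ - 1/√2|10⟩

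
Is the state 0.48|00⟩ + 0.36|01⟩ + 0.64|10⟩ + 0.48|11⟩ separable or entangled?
Separable

Writing the state as a|00⟩ + b|01⟩ + c|10⟩ + d|11⟩, it is a product state iff ad − bc = 0.
Here (a, b, c, d) = (0.48, 0.36, 0.64, 0.48): ad − bc = (0.48)(0.48) − (0.36)(0.64) = 0, so the state is separable.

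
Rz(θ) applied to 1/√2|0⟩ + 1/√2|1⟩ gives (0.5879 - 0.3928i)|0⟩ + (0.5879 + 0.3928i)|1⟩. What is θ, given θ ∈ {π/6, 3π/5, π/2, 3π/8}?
3π/8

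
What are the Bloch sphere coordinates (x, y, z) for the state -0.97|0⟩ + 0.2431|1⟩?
(-0.4716, 0, 0.8818)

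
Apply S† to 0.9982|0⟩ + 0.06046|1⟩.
0.9982|0⟩ - 0.06046i|1⟩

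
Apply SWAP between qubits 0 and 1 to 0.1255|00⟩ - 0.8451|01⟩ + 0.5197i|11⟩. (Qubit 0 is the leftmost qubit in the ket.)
0.1255|00⟩ - 0.8451|10⟩ + 0.5197i|11⟩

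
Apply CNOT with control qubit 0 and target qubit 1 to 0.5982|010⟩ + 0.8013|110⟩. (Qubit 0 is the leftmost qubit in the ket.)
0.5982|010⟩ + 0.8013|100⟩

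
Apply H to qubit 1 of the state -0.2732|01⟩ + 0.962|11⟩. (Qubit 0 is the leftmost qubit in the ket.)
-0.1932|00⟩ + 0.1932|01⟩ + 0.6802|10⟩ - 0.6802|11⟩

H on qubit 1 mixes each pair of kets that differ only in qubit 1: amplitudes (a, b) of (|…0…⟩, |…1…⟩) become ((a + b)/√2, (a − b)/√2). Kets absent from the input have amplitude 0.
(|00⟩, |01⟩): (a, b) = (0, -0.2732) → (-0.1932, 0.1932)
(|10⟩, |11⟩): (a, b) = (0, 0.962) → (0.6802, -0.6802)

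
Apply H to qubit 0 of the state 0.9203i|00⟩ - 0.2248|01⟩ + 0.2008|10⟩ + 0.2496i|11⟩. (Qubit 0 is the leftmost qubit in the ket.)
(0.142 + 0.6508i)|00⟩ + (-0.159 + 0.1765i)|01⟩ + (-0.142 + 0.6508i)|10⟩ + (-0.159 - 0.1765i)|11⟩

H on qubit 0 mixes each pair of kets that differ only in qubit 0: amplitudes (a, b) of (|…0…⟩, |…1…⟩) become ((a + b)/√2, (a − b)/√2). Kets absent from the input have amplitude 0.
(|00⟩, |10⟩): (a, b) = (0.9203i, 0.2008) → ((0.142 + 0.6508i), (-0.142 + 0.6508i))
(|01⟩, |11⟩): (a, b) = (-0.2248, 0.2496i) → ((-0.159 + 0.1765i), (-0.159 - 0.1765i))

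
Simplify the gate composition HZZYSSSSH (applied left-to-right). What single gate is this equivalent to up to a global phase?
Y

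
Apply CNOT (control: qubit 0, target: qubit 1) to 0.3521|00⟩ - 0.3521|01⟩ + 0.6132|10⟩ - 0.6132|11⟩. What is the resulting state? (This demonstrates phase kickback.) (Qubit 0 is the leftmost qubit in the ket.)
0.3521|00⟩ - 0.3521|01⟩ - 0.6132|10⟩ + 0.6132|11⟩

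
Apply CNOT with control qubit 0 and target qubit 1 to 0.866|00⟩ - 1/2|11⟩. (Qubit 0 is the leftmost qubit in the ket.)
0.866|00⟩ - 1/2|10⟩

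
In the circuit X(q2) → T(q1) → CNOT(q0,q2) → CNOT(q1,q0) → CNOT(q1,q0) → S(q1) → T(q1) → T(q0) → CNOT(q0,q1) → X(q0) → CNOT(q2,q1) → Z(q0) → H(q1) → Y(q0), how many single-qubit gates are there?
9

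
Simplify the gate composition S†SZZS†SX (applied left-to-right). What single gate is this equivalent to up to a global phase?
X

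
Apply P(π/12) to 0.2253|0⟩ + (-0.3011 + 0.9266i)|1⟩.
0.2253|0⟩ + (-0.5307 + 0.8171i)|1⟩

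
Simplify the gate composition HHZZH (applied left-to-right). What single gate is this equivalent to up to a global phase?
H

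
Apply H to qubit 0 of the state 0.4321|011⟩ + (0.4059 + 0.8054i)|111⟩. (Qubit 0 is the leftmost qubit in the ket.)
(0.5926 + 0.5695i)|011⟩ + (0.01853 - 0.5695i)|111⟩

H on qubit 0 mixes each pair of kets that differ only in qubit 0: amplitudes (a, b) of (|…0…⟩, |…1…⟩) become ((a + b)/√2, (a − b)/√2). Kets absent from the input have amplitude 0.
(|011⟩, |111⟩): (a, b) = (0.4321, (0.4059 + 0.8054i)) → ((0.5926 + 0.5695i), (0.01853 - 0.5695i))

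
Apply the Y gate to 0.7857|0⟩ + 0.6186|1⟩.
-0.6186i|0⟩ + 0.7857i|1⟩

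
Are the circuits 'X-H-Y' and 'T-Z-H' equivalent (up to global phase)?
No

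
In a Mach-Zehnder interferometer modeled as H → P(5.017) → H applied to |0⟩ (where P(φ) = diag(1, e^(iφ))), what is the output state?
(0.65 - 0.477i)|0⟩ + (0.35 + 0.477i)|1⟩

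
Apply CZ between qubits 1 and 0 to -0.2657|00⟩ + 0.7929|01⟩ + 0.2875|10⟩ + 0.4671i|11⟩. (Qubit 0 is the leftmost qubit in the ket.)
-0.2657|00⟩ + 0.7929|01⟩ + 0.2875|10⟩ - 0.4671i|11⟩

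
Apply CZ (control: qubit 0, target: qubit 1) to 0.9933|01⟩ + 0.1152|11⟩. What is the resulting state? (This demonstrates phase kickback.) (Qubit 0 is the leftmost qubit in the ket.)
0.9933|01⟩ - 0.1152|11⟩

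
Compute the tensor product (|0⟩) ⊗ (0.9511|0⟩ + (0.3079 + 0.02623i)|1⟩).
0.9511|00⟩ + (0.3079 + 0.02623i)|01⟩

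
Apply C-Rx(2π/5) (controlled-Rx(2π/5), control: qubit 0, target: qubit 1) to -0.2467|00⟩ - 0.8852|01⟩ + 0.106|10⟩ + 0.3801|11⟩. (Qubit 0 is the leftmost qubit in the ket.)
-0.2467|00⟩ - 0.8852|01⟩ + (0.08576 - 0.2234i)|10⟩ + (0.3075 - 0.06231i)|11⟩

C-Rx(2π/5) leaves the control-|0⟩ kets |00⟩, |01⟩ unchanged and applies Rx(2π/5) to qubit 1 on the control-|1⟩ pair (|10⟩, |11⟩).
Rx(2π/5) = [[cos(θ/2), −i·sin(θ/2)], [−i·sin(θ/2), cos(θ/2)]]; θ = 2π/5, cos(θ/2) ≈ 0.809017, sin(θ/2) ≈ 0.587785.
With a = amp(|10⟩) = 0.106 and b = amp(|11⟩) = 0.3801:
new amp(|10⟩) = (0.809017)·a + (-0.587785i)·b = (0.08576 - 0.2234i)
new amp(|11⟩) = (-0.587785i)·a + (0.809017)·b = (0.3075 - 0.06231i)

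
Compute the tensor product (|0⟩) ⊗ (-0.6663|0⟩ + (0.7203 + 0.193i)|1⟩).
-0.6663|00⟩ + (0.7203 + 0.193i)|01⟩

amp(|b₁b₂…⟩) = product of the factor amplitudes for bits b₁, b₂, …; only kets whose every factor amplitude is nonzero survive.
|00⟩: (1)(-0.6663) = -0.6663
|01⟩: (1)(0.7203 + 0.193i) = (0.7203 + 0.193i)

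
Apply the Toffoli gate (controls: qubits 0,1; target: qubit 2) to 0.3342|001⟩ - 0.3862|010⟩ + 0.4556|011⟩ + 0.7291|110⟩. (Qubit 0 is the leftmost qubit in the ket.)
0.3342|001⟩ - 0.3862|010⟩ + 0.4556|011⟩ + 0.7291|111⟩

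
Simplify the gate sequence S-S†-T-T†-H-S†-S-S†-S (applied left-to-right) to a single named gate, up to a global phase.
H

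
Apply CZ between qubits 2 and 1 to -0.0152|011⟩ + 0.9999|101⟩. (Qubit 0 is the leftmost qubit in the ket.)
0.0152|011⟩ + 0.9999|101⟩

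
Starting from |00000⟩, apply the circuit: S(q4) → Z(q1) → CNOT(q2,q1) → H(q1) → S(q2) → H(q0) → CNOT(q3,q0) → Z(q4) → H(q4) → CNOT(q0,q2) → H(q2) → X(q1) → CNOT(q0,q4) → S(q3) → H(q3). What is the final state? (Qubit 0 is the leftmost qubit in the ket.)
0.1768|00000⟩ + 0.1768|00001⟩ + 0.1768|00010⟩ + 0.1768|00011⟩ + 0.1768|00100⟩ + 0.1768|00101⟩ + 0.1768|00110⟩ + 0.1768|00111⟩ + 0.1768|01000⟩ + 0.1768|01001⟩ + 0.1768|01010⟩ + 0.1768|01011⟩ + 0.1768|01100⟩ + 0.1768|01101⟩ + 0.1768|01110⟩ + 0.1768|01111⟩ + 0.1768|10000⟩ + 0.1768|10001⟩ + 0.1768|10010⟩ + 0.1768|10011⟩ - 0.1768|10100⟩ - 0.1768|10101⟩ - 0.1768|10110⟩ - 0.1768|10111⟩ + 0.1768|11000⟩ + 0.1768|11001⟩ + 0.1768|11010⟩ + 0.1768|11011⟩ - 0.1768|11100⟩ - 0.1768|11101⟩ - 0.1768|11110⟩ - 0.1768|11111⟩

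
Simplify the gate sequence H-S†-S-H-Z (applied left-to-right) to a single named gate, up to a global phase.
Z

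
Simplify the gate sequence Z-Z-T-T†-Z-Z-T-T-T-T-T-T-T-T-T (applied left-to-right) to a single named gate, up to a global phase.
T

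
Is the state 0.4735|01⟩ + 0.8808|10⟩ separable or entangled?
Entangled

Writing the state as a|00⟩ + b|01⟩ + c|10⟩ + d|11⟩, it is a product state iff ad − bc = 0.
Here (a, b, c, d) = (0, 0.4735, 0.8808, 0): ad − bc = (0)(0) − (0.4735)(0.8808) = -0.4171 ≠ 0, so the state is entangled.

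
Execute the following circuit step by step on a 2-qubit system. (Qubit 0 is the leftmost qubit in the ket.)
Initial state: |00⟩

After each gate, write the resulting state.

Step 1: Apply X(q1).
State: |01⟩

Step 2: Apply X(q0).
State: |11⟩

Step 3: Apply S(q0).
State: i|11⟩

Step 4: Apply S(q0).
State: -|11⟩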